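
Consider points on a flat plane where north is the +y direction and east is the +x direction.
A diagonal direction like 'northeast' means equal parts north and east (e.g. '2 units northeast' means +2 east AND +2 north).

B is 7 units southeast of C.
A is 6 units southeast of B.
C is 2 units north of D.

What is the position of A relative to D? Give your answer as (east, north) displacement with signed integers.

Place D at the origin (east=0, north=0).
  C is 2 units north of D: delta (east=+0, north=+2); C at (east=0, north=2).
  B is 7 units southeast of C: delta (east=+7, north=-7); B at (east=7, north=-5).
  A is 6 units southeast of B: delta (east=+6, north=-6); A at (east=13, north=-11).
Therefore A relative to D: (east=13, north=-11).

Answer: A is at (east=13, north=-11) relative to D.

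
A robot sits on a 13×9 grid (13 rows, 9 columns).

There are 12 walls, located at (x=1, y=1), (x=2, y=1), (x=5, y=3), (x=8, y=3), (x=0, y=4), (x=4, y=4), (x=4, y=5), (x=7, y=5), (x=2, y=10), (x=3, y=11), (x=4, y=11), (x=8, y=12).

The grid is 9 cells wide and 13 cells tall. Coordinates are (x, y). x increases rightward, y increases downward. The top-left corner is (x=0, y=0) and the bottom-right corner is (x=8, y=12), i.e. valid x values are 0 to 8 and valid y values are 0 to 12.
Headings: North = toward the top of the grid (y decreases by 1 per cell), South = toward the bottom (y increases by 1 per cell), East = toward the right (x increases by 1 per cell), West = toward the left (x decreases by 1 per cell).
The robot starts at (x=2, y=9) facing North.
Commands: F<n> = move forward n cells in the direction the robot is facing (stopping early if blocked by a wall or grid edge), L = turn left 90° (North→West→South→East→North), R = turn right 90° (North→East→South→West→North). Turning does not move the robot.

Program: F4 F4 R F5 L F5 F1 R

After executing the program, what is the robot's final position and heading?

Start: (x=2, y=9), facing North
  F4: move forward 4, now at (x=2, y=5)
  F4: move forward 3/4 (blocked), now at (x=2, y=2)
  R: turn right, now facing East
  F5: move forward 5, now at (x=7, y=2)
  L: turn left, now facing North
  F5: move forward 2/5 (blocked), now at (x=7, y=0)
  F1: move forward 0/1 (blocked), now at (x=7, y=0)
  R: turn right, now facing East
Final: (x=7, y=0), facing East

Answer: Final position: (x=7, y=0), facing East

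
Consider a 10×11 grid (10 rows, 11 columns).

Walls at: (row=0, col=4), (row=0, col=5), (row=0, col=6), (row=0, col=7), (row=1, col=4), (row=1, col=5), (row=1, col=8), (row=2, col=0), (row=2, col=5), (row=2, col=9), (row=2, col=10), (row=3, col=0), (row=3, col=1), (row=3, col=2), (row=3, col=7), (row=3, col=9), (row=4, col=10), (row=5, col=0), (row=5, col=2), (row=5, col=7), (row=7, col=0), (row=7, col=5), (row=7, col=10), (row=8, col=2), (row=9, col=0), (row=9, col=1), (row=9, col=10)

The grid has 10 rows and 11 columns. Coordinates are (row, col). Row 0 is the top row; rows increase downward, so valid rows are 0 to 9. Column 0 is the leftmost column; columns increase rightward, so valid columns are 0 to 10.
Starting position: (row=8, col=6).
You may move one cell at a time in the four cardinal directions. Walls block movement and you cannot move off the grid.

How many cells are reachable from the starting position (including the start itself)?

Answer: Reachable cells: 77

Derivation:
BFS flood-fill from (row=8, col=6):
  Distance 0: (row=8, col=6)
  Distance 1: (row=7, col=6), (row=8, col=5), (row=8, col=7), (row=9, col=6)
  Distance 2: (row=6, col=6), (row=7, col=7), (row=8, col=4), (row=8, col=8), (row=9, col=5), (row=9, col=7)
  Distance 3: (row=5, col=6), (row=6, col=5), (row=6, col=7), (row=7, col=4), (row=7, col=8), (row=8, col=3), (row=8, col=9), (row=9, col=4), (row=9, col=8)
  Distance 4: (row=4, col=6), (row=5, col=5), (row=6, col=4), (row=6, col=8), (row=7, col=3), (row=7, col=9), (row=8, col=10), (row=9, col=3), (row=9, col=9)
  Distance 5: (row=3, col=6), (row=4, col=5), (row=4, col=7), (row=5, col=4), (row=5, col=8), (row=6, col=3), (row=6, col=9), (row=7, col=2), (row=9, col=2)
  Distance 6: (row=2, col=6), (row=3, col=5), (row=4, col=4), (row=4, col=8), (row=5, col=3), (row=5, col=9), (row=6, col=2), (row=6, col=10), (row=7, col=1)
  Distance 7: (row=1, col=6), (row=2, col=7), (row=3, col=4), (row=3, col=8), (row=4, col=3), (row=4, col=9), (row=5, col=10), (row=6, col=1), (row=8, col=1)
  Distance 8: (row=1, col=7), (row=2, col=4), (row=2, col=8), (row=3, col=3), (row=4, col=2), (row=5, col=1), (row=6, col=0), (row=8, col=0)
  Distance 9: (row=2, col=3), (row=4, col=1)
  Distance 10: (row=1, col=3), (row=2, col=2), (row=4, col=0)
  Distance 11: (row=0, col=3), (row=1, col=2), (row=2, col=1)
  Distance 12: (row=0, col=2), (row=1, col=1)
  Distance 13: (row=0, col=1), (row=1, col=0)
  Distance 14: (row=0, col=0)
Total reachable: 77 (grid has 83 open cells total)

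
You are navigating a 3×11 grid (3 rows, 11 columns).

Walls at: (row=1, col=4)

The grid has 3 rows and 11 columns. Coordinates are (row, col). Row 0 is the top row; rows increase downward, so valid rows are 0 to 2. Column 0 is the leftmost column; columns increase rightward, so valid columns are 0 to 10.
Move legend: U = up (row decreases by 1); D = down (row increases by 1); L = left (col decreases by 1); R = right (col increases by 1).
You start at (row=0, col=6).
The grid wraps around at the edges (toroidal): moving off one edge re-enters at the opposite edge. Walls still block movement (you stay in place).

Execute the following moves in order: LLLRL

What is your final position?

Answer: Final position: (row=0, col=3)

Derivation:
Start: (row=0, col=6)
  L (left): (row=0, col=6) -> (row=0, col=5)
  L (left): (row=0, col=5) -> (row=0, col=4)
  L (left): (row=0, col=4) -> (row=0, col=3)
  R (right): (row=0, col=3) -> (row=0, col=4)
  L (left): (row=0, col=4) -> (row=0, col=3)
Final: (row=0, col=3)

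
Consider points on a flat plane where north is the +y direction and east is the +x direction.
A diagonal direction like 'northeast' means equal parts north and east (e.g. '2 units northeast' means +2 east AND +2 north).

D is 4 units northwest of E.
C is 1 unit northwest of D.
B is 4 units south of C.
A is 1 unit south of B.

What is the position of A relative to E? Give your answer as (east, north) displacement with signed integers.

Place E at the origin (east=0, north=0).
  D is 4 units northwest of E: delta (east=-4, north=+4); D at (east=-4, north=4).
  C is 1 unit northwest of D: delta (east=-1, north=+1); C at (east=-5, north=5).
  B is 4 units south of C: delta (east=+0, north=-4); B at (east=-5, north=1).
  A is 1 unit south of B: delta (east=+0, north=-1); A at (east=-5, north=0).
Therefore A relative to E: (east=-5, north=0).

Answer: A is at (east=-5, north=0) relative to E.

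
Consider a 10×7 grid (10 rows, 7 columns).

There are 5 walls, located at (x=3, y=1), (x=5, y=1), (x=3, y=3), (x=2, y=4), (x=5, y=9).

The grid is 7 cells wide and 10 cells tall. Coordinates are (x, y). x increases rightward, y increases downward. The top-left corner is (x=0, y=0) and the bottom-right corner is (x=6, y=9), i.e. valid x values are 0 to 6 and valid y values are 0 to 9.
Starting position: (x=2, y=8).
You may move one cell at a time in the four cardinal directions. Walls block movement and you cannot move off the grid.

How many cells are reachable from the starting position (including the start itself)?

BFS flood-fill from (x=2, y=8):
  Distance 0: (x=2, y=8)
  Distance 1: (x=2, y=7), (x=1, y=8), (x=3, y=8), (x=2, y=9)
  Distance 2: (x=2, y=6), (x=1, y=7), (x=3, y=7), (x=0, y=8), (x=4, y=8), (x=1, y=9), (x=3, y=9)
  Distance 3: (x=2, y=5), (x=1, y=6), (x=3, y=6), (x=0, y=7), (x=4, y=7), (x=5, y=8), (x=0, y=9), (x=4, y=9)
  Distance 4: (x=1, y=5), (x=3, y=5), (x=0, y=6), (x=4, y=6), (x=5, y=7), (x=6, y=8)
  Distance 5: (x=1, y=4), (x=3, y=4), (x=0, y=5), (x=4, y=5), (x=5, y=6), (x=6, y=7), (x=6, y=9)
  Distance 6: (x=1, y=3), (x=0, y=4), (x=4, y=4), (x=5, y=5), (x=6, y=6)
  Distance 7: (x=1, y=2), (x=0, y=3), (x=2, y=3), (x=4, y=3), (x=5, y=4), (x=6, y=5)
  Distance 8: (x=1, y=1), (x=0, y=2), (x=2, y=2), (x=4, y=2), (x=5, y=3), (x=6, y=4)
  Distance 9: (x=1, y=0), (x=0, y=1), (x=2, y=1), (x=4, y=1), (x=3, y=2), (x=5, y=2), (x=6, y=3)
  Distance 10: (x=0, y=0), (x=2, y=0), (x=4, y=0), (x=6, y=2)
  Distance 11: (x=3, y=0), (x=5, y=0), (x=6, y=1)
  Distance 12: (x=6, y=0)
Total reachable: 65 (grid has 65 open cells total)

Answer: Reachable cells: 65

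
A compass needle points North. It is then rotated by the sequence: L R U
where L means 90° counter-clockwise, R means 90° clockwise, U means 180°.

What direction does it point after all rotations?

Start: North
  L (left (90° counter-clockwise)) -> West
  R (right (90° clockwise)) -> North
  U (U-turn (180°)) -> South
Final: South

Answer: Final heading: South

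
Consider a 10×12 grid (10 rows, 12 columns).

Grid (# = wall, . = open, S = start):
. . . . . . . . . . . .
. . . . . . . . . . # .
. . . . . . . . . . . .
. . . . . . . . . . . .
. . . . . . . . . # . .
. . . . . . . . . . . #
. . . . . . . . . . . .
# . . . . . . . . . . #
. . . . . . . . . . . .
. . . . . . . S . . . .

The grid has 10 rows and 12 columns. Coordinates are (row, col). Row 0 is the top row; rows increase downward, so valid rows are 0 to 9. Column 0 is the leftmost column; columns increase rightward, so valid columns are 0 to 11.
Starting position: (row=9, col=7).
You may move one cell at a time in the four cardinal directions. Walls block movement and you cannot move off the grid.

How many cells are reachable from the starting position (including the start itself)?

BFS flood-fill from (row=9, col=7):
  Distance 0: (row=9, col=7)
  Distance 1: (row=8, col=7), (row=9, col=6), (row=9, col=8)
  Distance 2: (row=7, col=7), (row=8, col=6), (row=8, col=8), (row=9, col=5), (row=9, col=9)
  Distance 3: (row=6, col=7), (row=7, col=6), (row=7, col=8), (row=8, col=5), (row=8, col=9), (row=9, col=4), (row=9, col=10)
  Distance 4: (row=5, col=7), (row=6, col=6), (row=6, col=8), (row=7, col=5), (row=7, col=9), (row=8, col=4), (row=8, col=10), (row=9, col=3), (row=9, col=11)
  Distance 5: (row=4, col=7), (row=5, col=6), (row=5, col=8), (row=6, col=5), (row=6, col=9), (row=7, col=4), (row=7, col=10), (row=8, col=3), (row=8, col=11), (row=9, col=2)
  Distance 6: (row=3, col=7), (row=4, col=6), (row=4, col=8), (row=5, col=5), (row=5, col=9), (row=6, col=4), (row=6, col=10), (row=7, col=3), (row=8, col=2), (row=9, col=1)
  Distance 7: (row=2, col=7), (row=3, col=6), (row=3, col=8), (row=4, col=5), (row=5, col=4), (row=5, col=10), (row=6, col=3), (row=6, col=11), (row=7, col=2), (row=8, col=1), (row=9, col=0)
  Distance 8: (row=1, col=7), (row=2, col=6), (row=2, col=8), (row=3, col=5), (row=3, col=9), (row=4, col=4), (row=4, col=10), (row=5, col=3), (row=6, col=2), (row=7, col=1), (row=8, col=0)
  Distance 9: (row=0, col=7), (row=1, col=6), (row=1, col=8), (row=2, col=5), (row=2, col=9), (row=3, col=4), (row=3, col=10), (row=4, col=3), (row=4, col=11), (row=5, col=2), (row=6, col=1)
  Distance 10: (row=0, col=6), (row=0, col=8), (row=1, col=5), (row=1, col=9), (row=2, col=4), (row=2, col=10), (row=3, col=3), (row=3, col=11), (row=4, col=2), (row=5, col=1), (row=6, col=0)
  Distance 11: (row=0, col=5), (row=0, col=9), (row=1, col=4), (row=2, col=3), (row=2, col=11), (row=3, col=2), (row=4, col=1), (row=5, col=0)
  Distance 12: (row=0, col=4), (row=0, col=10), (row=1, col=3), (row=1, col=11), (row=2, col=2), (row=3, col=1), (row=4, col=0)
  Distance 13: (row=0, col=3), (row=0, col=11), (row=1, col=2), (row=2, col=1), (row=3, col=0)
  Distance 14: (row=0, col=2), (row=1, col=1), (row=2, col=0)
  Distance 15: (row=0, col=1), (row=1, col=0)
  Distance 16: (row=0, col=0)
Total reachable: 115 (grid has 115 open cells total)

Answer: Reachable cells: 115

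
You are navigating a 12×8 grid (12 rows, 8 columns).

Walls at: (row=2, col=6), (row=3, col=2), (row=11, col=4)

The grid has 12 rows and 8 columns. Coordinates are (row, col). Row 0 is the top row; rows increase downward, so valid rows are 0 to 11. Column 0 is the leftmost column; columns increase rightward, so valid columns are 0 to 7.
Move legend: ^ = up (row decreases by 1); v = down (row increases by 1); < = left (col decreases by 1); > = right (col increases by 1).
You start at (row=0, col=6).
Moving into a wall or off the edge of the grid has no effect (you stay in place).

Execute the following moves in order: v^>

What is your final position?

Start: (row=0, col=6)
  v (down): (row=0, col=6) -> (row=1, col=6)
  ^ (up): (row=1, col=6) -> (row=0, col=6)
  > (right): (row=0, col=6) -> (row=0, col=7)
Final: (row=0, col=7)

Answer: Final position: (row=0, col=7)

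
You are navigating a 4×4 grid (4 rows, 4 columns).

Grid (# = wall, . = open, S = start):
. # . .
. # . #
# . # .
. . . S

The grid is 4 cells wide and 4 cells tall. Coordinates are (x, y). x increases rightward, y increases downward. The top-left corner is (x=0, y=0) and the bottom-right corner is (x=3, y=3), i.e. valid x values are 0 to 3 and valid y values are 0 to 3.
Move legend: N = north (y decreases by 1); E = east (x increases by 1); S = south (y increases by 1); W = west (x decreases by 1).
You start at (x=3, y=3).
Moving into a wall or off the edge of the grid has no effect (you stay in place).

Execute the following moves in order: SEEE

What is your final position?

Start: (x=3, y=3)
  S (south): blocked, stay at (x=3, y=3)
  [×3]E (east): blocked, stay at (x=3, y=3)
Final: (x=3, y=3)

Answer: Final position: (x=3, y=3)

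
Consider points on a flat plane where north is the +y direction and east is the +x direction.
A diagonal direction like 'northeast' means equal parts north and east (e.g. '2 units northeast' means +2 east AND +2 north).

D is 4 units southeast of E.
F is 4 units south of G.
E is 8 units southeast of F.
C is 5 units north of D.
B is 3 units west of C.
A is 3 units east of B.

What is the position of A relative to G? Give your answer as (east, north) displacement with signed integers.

Answer: A is at (east=12, north=-11) relative to G.

Derivation:
Place G at the origin (east=0, north=0).
  F is 4 units south of G: delta (east=+0, north=-4); F at (east=0, north=-4).
  E is 8 units southeast of F: delta (east=+8, north=-8); E at (east=8, north=-12).
  D is 4 units southeast of E: delta (east=+4, north=-4); D at (east=12, north=-16).
  C is 5 units north of D: delta (east=+0, north=+5); C at (east=12, north=-11).
  B is 3 units west of C: delta (east=-3, north=+0); B at (east=9, north=-11).
  A is 3 units east of B: delta (east=+3, north=+0); A at (east=12, north=-11).
Therefore A relative to G: (east=12, north=-11).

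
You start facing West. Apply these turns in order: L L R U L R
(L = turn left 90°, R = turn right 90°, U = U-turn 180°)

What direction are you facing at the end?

Start: West
  L (left (90° counter-clockwise)) -> South
  L (left (90° counter-clockwise)) -> East
  R (right (90° clockwise)) -> South
  U (U-turn (180°)) -> North
  L (left (90° counter-clockwise)) -> West
  R (right (90° clockwise)) -> North
Final: North

Answer: Final heading: North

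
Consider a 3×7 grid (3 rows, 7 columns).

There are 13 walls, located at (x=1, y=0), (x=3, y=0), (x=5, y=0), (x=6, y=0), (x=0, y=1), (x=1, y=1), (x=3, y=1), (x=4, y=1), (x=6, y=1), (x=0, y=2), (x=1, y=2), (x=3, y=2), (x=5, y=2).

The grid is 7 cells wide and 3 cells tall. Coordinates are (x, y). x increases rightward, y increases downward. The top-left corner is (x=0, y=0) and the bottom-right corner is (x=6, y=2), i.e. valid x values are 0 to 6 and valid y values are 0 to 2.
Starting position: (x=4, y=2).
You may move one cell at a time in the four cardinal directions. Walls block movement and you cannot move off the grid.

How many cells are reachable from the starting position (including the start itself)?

Answer: Reachable cells: 1

Derivation:
BFS flood-fill from (x=4, y=2):
  Distance 0: (x=4, y=2)
Total reachable: 1 (grid has 8 open cells total)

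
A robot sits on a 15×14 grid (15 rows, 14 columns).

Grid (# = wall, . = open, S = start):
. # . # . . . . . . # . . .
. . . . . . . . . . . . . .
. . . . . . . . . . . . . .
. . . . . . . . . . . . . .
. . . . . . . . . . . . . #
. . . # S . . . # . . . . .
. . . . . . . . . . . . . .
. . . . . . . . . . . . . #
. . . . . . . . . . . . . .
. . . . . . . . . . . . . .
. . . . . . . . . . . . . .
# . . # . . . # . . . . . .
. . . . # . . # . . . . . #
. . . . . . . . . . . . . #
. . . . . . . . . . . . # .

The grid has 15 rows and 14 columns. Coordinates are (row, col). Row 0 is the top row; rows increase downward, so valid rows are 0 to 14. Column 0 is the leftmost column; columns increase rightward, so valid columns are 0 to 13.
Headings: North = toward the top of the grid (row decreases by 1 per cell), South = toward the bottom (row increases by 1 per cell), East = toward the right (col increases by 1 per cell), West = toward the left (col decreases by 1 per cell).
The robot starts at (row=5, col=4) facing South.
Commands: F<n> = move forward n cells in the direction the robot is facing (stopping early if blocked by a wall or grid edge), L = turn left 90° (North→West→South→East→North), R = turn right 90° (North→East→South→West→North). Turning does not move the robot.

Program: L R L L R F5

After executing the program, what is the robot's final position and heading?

Start: (row=5, col=4), facing South
  L: turn left, now facing East
  R: turn right, now facing South
  L: turn left, now facing East
  L: turn left, now facing North
  R: turn right, now facing East
  F5: move forward 3/5 (blocked), now at (row=5, col=7)
Final: (row=5, col=7), facing East

Answer: Final position: (row=5, col=7), facing East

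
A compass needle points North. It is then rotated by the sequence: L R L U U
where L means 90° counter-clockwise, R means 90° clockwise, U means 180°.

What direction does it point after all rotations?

Start: North
  L (left (90° counter-clockwise)) -> West
  R (right (90° clockwise)) -> North
  L (left (90° counter-clockwise)) -> West
  U (U-turn (180°)) -> East
  U (U-turn (180°)) -> West
Final: West

Answer: Final heading: West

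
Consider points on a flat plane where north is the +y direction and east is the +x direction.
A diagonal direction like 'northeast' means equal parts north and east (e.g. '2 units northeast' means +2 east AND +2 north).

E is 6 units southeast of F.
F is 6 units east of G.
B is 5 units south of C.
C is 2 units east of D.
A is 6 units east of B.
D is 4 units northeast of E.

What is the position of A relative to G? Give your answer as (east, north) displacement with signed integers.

Answer: A is at (east=24, north=-7) relative to G.

Derivation:
Place G at the origin (east=0, north=0).
  F is 6 units east of G: delta (east=+6, north=+0); F at (east=6, north=0).
  E is 6 units southeast of F: delta (east=+6, north=-6); E at (east=12, north=-6).
  D is 4 units northeast of E: delta (east=+4, north=+4); D at (east=16, north=-2).
  C is 2 units east of D: delta (east=+2, north=+0); C at (east=18, north=-2).
  B is 5 units south of C: delta (east=+0, north=-5); B at (east=18, north=-7).
  A is 6 units east of B: delta (east=+6, north=+0); A at (east=24, north=-7).
Therefore A relative to G: (east=24, north=-7).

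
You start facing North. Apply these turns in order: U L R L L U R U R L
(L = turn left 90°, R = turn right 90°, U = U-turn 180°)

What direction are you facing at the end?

Answer: Final heading: East

Derivation:
Start: North
  U (U-turn (180°)) -> South
  L (left (90° counter-clockwise)) -> East
  R (right (90° clockwise)) -> South
  L (left (90° counter-clockwise)) -> East
  L (left (90° counter-clockwise)) -> North
  U (U-turn (180°)) -> South
  R (right (90° clockwise)) -> West
  U (U-turn (180°)) -> East
  R (right (90° clockwise)) -> South
  L (left (90° counter-clockwise)) -> East
Final: East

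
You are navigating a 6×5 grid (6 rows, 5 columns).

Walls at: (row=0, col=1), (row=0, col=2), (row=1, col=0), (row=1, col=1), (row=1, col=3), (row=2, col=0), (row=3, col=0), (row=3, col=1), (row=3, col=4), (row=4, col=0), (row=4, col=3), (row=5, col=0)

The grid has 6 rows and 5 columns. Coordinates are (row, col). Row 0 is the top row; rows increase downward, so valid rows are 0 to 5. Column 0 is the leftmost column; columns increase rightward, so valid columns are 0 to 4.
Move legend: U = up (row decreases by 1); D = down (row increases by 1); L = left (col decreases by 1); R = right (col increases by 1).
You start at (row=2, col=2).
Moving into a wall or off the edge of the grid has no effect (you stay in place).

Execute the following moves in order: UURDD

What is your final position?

Answer: Final position: (row=3, col=2)

Derivation:
Start: (row=2, col=2)
  U (up): (row=2, col=2) -> (row=1, col=2)
  U (up): blocked, stay at (row=1, col=2)
  R (right): blocked, stay at (row=1, col=2)
  D (down): (row=1, col=2) -> (row=2, col=2)
  D (down): (row=2, col=2) -> (row=3, col=2)
Final: (row=3, col=2)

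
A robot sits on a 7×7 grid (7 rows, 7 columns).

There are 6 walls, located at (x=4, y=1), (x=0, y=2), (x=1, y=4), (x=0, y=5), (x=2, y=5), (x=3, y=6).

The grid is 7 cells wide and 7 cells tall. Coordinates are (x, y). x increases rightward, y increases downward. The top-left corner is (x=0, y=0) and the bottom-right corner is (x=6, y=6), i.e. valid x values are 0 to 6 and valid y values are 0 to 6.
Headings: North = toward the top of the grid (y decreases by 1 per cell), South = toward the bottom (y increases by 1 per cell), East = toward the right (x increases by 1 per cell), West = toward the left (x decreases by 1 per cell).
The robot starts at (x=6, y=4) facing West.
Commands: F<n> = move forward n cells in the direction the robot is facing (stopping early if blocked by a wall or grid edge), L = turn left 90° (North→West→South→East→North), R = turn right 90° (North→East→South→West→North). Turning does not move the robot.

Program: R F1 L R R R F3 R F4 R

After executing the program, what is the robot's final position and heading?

Answer: Final position: (x=4, y=6), facing North

Derivation:
Start: (x=6, y=4), facing West
  R: turn right, now facing North
  F1: move forward 1, now at (x=6, y=3)
  L: turn left, now facing West
  R: turn right, now facing North
  R: turn right, now facing East
  R: turn right, now facing South
  F3: move forward 3, now at (x=6, y=6)
  R: turn right, now facing West
  F4: move forward 2/4 (blocked), now at (x=4, y=6)
  R: turn right, now facing North
Final: (x=4, y=6), facing North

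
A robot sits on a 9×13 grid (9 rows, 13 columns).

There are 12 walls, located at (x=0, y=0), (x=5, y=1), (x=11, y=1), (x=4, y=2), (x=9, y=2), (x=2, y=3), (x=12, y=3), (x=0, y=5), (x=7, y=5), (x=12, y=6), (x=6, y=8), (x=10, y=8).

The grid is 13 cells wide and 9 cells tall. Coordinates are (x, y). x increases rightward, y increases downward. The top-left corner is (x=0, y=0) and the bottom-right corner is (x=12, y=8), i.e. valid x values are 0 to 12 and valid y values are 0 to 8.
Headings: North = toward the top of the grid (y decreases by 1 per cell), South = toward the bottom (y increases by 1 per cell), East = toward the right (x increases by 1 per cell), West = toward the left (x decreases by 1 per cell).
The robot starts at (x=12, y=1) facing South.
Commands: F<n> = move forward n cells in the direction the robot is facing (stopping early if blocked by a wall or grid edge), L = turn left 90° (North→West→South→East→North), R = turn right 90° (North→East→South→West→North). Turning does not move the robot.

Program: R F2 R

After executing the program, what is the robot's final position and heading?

Start: (x=12, y=1), facing South
  R: turn right, now facing West
  F2: move forward 0/2 (blocked), now at (x=12, y=1)
  R: turn right, now facing North
Final: (x=12, y=1), facing North

Answer: Final position: (x=12, y=1), facing North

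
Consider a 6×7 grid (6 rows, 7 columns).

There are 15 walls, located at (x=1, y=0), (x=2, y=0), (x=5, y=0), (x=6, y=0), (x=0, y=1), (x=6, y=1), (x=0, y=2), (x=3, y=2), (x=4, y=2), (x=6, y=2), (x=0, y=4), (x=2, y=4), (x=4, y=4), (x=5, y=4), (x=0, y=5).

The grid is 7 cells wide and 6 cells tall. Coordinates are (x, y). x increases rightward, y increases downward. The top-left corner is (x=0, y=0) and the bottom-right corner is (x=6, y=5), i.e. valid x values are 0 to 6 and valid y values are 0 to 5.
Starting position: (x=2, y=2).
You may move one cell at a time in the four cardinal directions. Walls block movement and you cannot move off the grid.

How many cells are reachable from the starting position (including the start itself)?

Answer: Reachable cells: 26

Derivation:
BFS flood-fill from (x=2, y=2):
  Distance 0: (x=2, y=2)
  Distance 1: (x=2, y=1), (x=1, y=2), (x=2, y=3)
  Distance 2: (x=1, y=1), (x=3, y=1), (x=1, y=3), (x=3, y=3)
  Distance 3: (x=3, y=0), (x=4, y=1), (x=0, y=3), (x=4, y=3), (x=1, y=4), (x=3, y=4)
  Distance 4: (x=4, y=0), (x=5, y=1), (x=5, y=3), (x=1, y=5), (x=3, y=5)
  Distance 5: (x=5, y=2), (x=6, y=3), (x=2, y=5), (x=4, y=5)
  Distance 6: (x=6, y=4), (x=5, y=5)
  Distance 7: (x=6, y=5)
Total reachable: 26 (grid has 27 open cells total)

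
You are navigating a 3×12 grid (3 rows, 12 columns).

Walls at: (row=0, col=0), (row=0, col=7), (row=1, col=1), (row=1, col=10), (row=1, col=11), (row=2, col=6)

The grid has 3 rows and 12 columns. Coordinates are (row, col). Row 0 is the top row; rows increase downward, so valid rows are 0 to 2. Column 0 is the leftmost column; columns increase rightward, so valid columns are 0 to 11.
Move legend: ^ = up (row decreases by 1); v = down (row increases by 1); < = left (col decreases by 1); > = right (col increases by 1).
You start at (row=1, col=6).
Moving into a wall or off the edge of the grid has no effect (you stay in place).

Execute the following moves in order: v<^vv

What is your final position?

Start: (row=1, col=6)
  v (down): blocked, stay at (row=1, col=6)
  < (left): (row=1, col=6) -> (row=1, col=5)
  ^ (up): (row=1, col=5) -> (row=0, col=5)
  v (down): (row=0, col=5) -> (row=1, col=5)
  v (down): (row=1, col=5) -> (row=2, col=5)
Final: (row=2, col=5)

Answer: Final position: (row=2, col=5)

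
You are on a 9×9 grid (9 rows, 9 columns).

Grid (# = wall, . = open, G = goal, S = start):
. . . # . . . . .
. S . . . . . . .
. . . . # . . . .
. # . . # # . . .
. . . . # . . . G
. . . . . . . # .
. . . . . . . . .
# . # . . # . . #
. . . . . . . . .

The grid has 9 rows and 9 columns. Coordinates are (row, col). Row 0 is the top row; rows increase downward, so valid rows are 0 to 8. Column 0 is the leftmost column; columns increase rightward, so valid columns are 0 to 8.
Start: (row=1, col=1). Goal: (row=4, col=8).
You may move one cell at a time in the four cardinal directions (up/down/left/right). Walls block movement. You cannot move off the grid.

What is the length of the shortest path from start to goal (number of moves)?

Answer: Shortest path length: 10

Derivation:
BFS from (row=1, col=1) until reaching (row=4, col=8):
  Distance 0: (row=1, col=1)
  Distance 1: (row=0, col=1), (row=1, col=0), (row=1, col=2), (row=2, col=1)
  Distance 2: (row=0, col=0), (row=0, col=2), (row=1, col=3), (row=2, col=0), (row=2, col=2)
  Distance 3: (row=1, col=4), (row=2, col=3), (row=3, col=0), (row=3, col=2)
  Distance 4: (row=0, col=4), (row=1, col=5), (row=3, col=3), (row=4, col=0), (row=4, col=2)
  Distance 5: (row=0, col=5), (row=1, col=6), (row=2, col=5), (row=4, col=1), (row=4, col=3), (row=5, col=0), (row=5, col=2)
  Distance 6: (row=0, col=6), (row=1, col=7), (row=2, col=6), (row=5, col=1), (row=5, col=3), (row=6, col=0), (row=6, col=2)
  Distance 7: (row=0, col=7), (row=1, col=8), (row=2, col=7), (row=3, col=6), (row=5, col=4), (row=6, col=1), (row=6, col=3)
  Distance 8: (row=0, col=8), (row=2, col=8), (row=3, col=7), (row=4, col=6), (row=5, col=5), (row=6, col=4), (row=7, col=1), (row=7, col=3)
  Distance 9: (row=3, col=8), (row=4, col=5), (row=4, col=7), (row=5, col=6), (row=6, col=5), (row=7, col=4), (row=8, col=1), (row=8, col=3)
  Distance 10: (row=4, col=8), (row=6, col=6), (row=8, col=0), (row=8, col=2), (row=8, col=4)  <- goal reached here
One shortest path (10 moves): (row=1, col=1) -> (row=1, col=2) -> (row=1, col=3) -> (row=1, col=4) -> (row=1, col=5) -> (row=1, col=6) -> (row=1, col=7) -> (row=1, col=8) -> (row=2, col=8) -> (row=3, col=8) -> (row=4, col=8)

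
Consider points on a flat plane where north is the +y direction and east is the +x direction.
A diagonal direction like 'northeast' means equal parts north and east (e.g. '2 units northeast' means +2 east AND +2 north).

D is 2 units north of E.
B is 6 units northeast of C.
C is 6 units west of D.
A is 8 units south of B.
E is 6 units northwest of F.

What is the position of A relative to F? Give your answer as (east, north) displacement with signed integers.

Place F at the origin (east=0, north=0).
  E is 6 units northwest of F: delta (east=-6, north=+6); E at (east=-6, north=6).
  D is 2 units north of E: delta (east=+0, north=+2); D at (east=-6, north=8).
  C is 6 units west of D: delta (east=-6, north=+0); C at (east=-12, north=8).
  B is 6 units northeast of C: delta (east=+6, north=+6); B at (east=-6, north=14).
  A is 8 units south of B: delta (east=+0, north=-8); A at (east=-6, north=6).
Therefore A relative to F: (east=-6, north=6).

Answer: A is at (east=-6, north=6) relative to F.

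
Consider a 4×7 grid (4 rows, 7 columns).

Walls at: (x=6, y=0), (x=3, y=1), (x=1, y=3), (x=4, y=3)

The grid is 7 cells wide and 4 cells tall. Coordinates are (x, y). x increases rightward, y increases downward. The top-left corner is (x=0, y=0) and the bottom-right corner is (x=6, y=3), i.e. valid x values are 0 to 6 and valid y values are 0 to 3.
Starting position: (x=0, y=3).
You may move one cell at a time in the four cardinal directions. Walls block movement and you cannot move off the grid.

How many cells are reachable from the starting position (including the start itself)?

BFS flood-fill from (x=0, y=3):
  Distance 0: (x=0, y=3)
  Distance 1: (x=0, y=2)
  Distance 2: (x=0, y=1), (x=1, y=2)
  Distance 3: (x=0, y=0), (x=1, y=1), (x=2, y=2)
  Distance 4: (x=1, y=0), (x=2, y=1), (x=3, y=2), (x=2, y=3)
  Distance 5: (x=2, y=0), (x=4, y=2), (x=3, y=3)
  Distance 6: (x=3, y=0), (x=4, y=1), (x=5, y=2)
  Distance 7: (x=4, y=0), (x=5, y=1), (x=6, y=2), (x=5, y=3)
  Distance 8: (x=5, y=0), (x=6, y=1), (x=6, y=3)
Total reachable: 24 (grid has 24 open cells total)

Answer: Reachable cells: 24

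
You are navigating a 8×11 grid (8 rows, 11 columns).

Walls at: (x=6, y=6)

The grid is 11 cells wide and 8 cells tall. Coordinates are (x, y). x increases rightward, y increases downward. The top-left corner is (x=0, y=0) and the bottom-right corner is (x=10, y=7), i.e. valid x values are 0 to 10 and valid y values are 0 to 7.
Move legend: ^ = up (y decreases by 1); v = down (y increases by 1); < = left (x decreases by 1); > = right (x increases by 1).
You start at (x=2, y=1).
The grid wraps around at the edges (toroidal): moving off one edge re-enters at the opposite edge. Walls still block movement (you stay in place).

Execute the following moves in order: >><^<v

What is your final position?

Answer: Final position: (x=2, y=1)

Derivation:
Start: (x=2, y=1)
  > (right): (x=2, y=1) -> (x=3, y=1)
  > (right): (x=3, y=1) -> (x=4, y=1)
  < (left): (x=4, y=1) -> (x=3, y=1)
  ^ (up): (x=3, y=1) -> (x=3, y=0)
  < (left): (x=3, y=0) -> (x=2, y=0)
  v (down): (x=2, y=0) -> (x=2, y=1)
Final: (x=2, y=1)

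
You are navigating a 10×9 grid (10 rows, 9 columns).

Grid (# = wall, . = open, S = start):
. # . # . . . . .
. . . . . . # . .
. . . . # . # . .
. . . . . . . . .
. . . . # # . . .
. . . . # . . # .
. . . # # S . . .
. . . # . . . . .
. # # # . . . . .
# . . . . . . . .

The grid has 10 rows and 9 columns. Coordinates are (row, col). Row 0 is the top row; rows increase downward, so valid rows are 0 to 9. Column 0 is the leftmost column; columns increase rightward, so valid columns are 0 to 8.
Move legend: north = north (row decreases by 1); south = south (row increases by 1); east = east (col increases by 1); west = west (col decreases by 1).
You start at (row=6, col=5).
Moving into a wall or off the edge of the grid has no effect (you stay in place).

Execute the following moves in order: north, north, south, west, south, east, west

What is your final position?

Start: (row=6, col=5)
  north (north): (row=6, col=5) -> (row=5, col=5)
  north (north): blocked, stay at (row=5, col=5)
  south (south): (row=5, col=5) -> (row=6, col=5)
  west (west): blocked, stay at (row=6, col=5)
  south (south): (row=6, col=5) -> (row=7, col=5)
  east (east): (row=7, col=5) -> (row=7, col=6)
  west (west): (row=7, col=6) -> (row=7, col=5)
Final: (row=7, col=5)

Answer: Final position: (row=7, col=5)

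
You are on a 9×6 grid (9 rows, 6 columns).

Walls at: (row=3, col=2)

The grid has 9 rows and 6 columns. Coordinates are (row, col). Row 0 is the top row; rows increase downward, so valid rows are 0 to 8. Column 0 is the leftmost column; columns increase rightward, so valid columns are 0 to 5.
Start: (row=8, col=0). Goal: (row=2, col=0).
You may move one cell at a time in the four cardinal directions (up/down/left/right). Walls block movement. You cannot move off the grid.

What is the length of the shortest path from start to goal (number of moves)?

Answer: Shortest path length: 6

Derivation:
BFS from (row=8, col=0) until reaching (row=2, col=0):
  Distance 0: (row=8, col=0)
  Distance 1: (row=7, col=0), (row=8, col=1)
  Distance 2: (row=6, col=0), (row=7, col=1), (row=8, col=2)
  Distance 3: (row=5, col=0), (row=6, col=1), (row=7, col=2), (row=8, col=3)
  Distance 4: (row=4, col=0), (row=5, col=1), (row=6, col=2), (row=7, col=3), (row=8, col=4)
  Distance 5: (row=3, col=0), (row=4, col=1), (row=5, col=2), (row=6, col=3), (row=7, col=4), (row=8, col=5)
  Distance 6: (row=2, col=0), (row=3, col=1), (row=4, col=2), (row=5, col=3), (row=6, col=4), (row=7, col=5)  <- goal reached here
One shortest path (6 moves): (row=8, col=0) -> (row=7, col=0) -> (row=6, col=0) -> (row=5, col=0) -> (row=4, col=0) -> (row=3, col=0) -> (row=2, col=0)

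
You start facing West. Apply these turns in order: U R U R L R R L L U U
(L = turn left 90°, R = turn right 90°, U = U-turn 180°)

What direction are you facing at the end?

Start: West
  U (U-turn (180°)) -> East
  R (right (90° clockwise)) -> South
  U (U-turn (180°)) -> North
  R (right (90° clockwise)) -> East
  L (left (90° counter-clockwise)) -> North
  R (right (90° clockwise)) -> East
  R (right (90° clockwise)) -> South
  L (left (90° counter-clockwise)) -> East
  L (left (90° counter-clockwise)) -> North
  U (U-turn (180°)) -> South
  U (U-turn (180°)) -> North
Final: North

Answer: Final heading: North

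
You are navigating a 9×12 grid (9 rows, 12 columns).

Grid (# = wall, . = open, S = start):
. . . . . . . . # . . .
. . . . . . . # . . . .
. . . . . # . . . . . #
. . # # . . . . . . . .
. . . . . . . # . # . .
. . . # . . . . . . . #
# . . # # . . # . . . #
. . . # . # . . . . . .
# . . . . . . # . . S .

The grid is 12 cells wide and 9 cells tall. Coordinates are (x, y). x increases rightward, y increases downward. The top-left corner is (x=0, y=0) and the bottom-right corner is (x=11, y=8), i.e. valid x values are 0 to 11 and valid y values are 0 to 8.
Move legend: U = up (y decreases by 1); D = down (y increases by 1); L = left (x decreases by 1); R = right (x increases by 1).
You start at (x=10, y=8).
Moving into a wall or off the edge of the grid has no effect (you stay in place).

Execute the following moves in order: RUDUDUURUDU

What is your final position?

Start: (x=10, y=8)
  R (right): (x=10, y=8) -> (x=11, y=8)
  U (up): (x=11, y=8) -> (x=11, y=7)
  D (down): (x=11, y=7) -> (x=11, y=8)
  U (up): (x=11, y=8) -> (x=11, y=7)
  D (down): (x=11, y=7) -> (x=11, y=8)
  U (up): (x=11, y=8) -> (x=11, y=7)
  U (up): blocked, stay at (x=11, y=7)
  R (right): blocked, stay at (x=11, y=7)
  U (up): blocked, stay at (x=11, y=7)
  D (down): (x=11, y=7) -> (x=11, y=8)
  U (up): (x=11, y=8) -> (x=11, y=7)
Final: (x=11, y=7)

Answer: Final position: (x=11, y=7)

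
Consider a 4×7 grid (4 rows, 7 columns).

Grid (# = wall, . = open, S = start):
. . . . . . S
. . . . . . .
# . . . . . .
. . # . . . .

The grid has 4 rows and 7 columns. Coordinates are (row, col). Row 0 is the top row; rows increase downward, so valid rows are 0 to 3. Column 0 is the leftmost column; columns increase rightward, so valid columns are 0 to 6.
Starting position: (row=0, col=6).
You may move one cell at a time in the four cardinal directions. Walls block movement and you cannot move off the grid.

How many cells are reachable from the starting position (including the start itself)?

BFS flood-fill from (row=0, col=6):
  Distance 0: (row=0, col=6)
  Distance 1: (row=0, col=5), (row=1, col=6)
  Distance 2: (row=0, col=4), (row=1, col=5), (row=2, col=6)
  Distance 3: (row=0, col=3), (row=1, col=4), (row=2, col=5), (row=3, col=6)
  Distance 4: (row=0, col=2), (row=1, col=3), (row=2, col=4), (row=3, col=5)
  Distance 5: (row=0, col=1), (row=1, col=2), (row=2, col=3), (row=3, col=4)
  Distance 6: (row=0, col=0), (row=1, col=1), (row=2, col=2), (row=3, col=3)
  Distance 7: (row=1, col=0), (row=2, col=1)
  Distance 8: (row=3, col=1)
  Distance 9: (row=3, col=0)
Total reachable: 26 (grid has 26 open cells total)

Answer: Reachable cells: 26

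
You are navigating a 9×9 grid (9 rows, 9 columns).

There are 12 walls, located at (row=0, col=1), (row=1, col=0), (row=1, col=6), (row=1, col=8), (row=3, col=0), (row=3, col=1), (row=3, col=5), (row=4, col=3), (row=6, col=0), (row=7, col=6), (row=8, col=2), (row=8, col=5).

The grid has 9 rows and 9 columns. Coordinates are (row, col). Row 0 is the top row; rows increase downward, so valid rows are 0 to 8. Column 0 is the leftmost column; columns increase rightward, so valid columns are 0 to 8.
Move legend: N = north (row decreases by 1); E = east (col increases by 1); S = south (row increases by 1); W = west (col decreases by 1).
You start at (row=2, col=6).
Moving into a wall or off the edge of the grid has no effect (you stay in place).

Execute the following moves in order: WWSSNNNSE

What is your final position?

Answer: Final position: (row=2, col=5)

Derivation:
Start: (row=2, col=6)
  W (west): (row=2, col=6) -> (row=2, col=5)
  W (west): (row=2, col=5) -> (row=2, col=4)
  S (south): (row=2, col=4) -> (row=3, col=4)
  S (south): (row=3, col=4) -> (row=4, col=4)
  N (north): (row=4, col=4) -> (row=3, col=4)
  N (north): (row=3, col=4) -> (row=2, col=4)
  N (north): (row=2, col=4) -> (row=1, col=4)
  S (south): (row=1, col=4) -> (row=2, col=4)
  E (east): (row=2, col=4) -> (row=2, col=5)
Final: (row=2, col=5)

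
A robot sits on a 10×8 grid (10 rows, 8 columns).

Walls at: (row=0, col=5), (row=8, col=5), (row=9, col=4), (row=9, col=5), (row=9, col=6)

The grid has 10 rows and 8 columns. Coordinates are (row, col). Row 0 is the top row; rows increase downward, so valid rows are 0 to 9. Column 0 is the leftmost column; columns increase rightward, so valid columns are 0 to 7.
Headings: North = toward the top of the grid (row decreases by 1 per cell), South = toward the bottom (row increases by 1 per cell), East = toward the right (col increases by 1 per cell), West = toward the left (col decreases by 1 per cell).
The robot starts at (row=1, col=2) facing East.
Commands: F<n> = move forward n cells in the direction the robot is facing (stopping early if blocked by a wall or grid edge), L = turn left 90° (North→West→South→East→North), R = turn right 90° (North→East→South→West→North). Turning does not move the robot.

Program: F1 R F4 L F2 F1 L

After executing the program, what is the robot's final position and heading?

Answer: Final position: (row=5, col=6), facing North

Derivation:
Start: (row=1, col=2), facing East
  F1: move forward 1, now at (row=1, col=3)
  R: turn right, now facing South
  F4: move forward 4, now at (row=5, col=3)
  L: turn left, now facing East
  F2: move forward 2, now at (row=5, col=5)
  F1: move forward 1, now at (row=5, col=6)
  L: turn left, now facing North
Final: (row=5, col=6), facing North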